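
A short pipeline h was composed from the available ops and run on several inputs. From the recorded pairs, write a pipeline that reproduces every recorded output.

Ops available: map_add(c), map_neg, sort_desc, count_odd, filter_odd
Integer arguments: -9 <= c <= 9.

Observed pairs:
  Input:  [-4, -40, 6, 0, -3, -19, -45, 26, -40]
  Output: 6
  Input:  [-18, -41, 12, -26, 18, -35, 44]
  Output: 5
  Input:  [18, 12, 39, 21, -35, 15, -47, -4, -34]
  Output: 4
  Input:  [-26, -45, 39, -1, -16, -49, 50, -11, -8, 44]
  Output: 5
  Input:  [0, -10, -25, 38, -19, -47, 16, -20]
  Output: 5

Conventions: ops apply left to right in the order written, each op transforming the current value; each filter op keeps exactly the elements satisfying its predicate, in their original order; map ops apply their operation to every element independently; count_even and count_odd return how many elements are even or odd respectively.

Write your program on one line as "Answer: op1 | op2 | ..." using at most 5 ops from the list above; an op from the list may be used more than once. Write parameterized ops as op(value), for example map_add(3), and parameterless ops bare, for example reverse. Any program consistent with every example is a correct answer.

map_add(-9) | sort_desc | map_add(-4) | count_odd

Check, running the answer program on each example:
  [-4, -40, 6, 0, -3, -19, -45, 26, -40] -> [-13, -49, -3, -9, -12, -28, -54, 17, -49] -> [17, -3, -9, -12, -13, -28, -49, -49, -54] -> [13, -7, -13, -16, -17, -32, -53, -53, -58] -> 6
  [-18, -41, 12, -26, 18, -35, 44] -> [-27, -50, 3, -35, 9, -44, 35] -> [35, 9, 3, -27, -35, -44, -50] -> [31, 5, -1, -31, -39, -48, -54] -> 5
  [18, 12, 39, 21, -35, 15, -47, -4, -34] -> [9, 3, 30, 12, -44, 6, -56, -13, -43] -> [30, 12, 9, 6, 3, -13, -43, -44, -56] -> [26, 8, 5, 2, -1, -17, -47, -48, -60] -> 4
  [-26, -45, 39, -1, -16, -49, 50, -11, -8, 44] -> [-35, -54, 30, -10, -25, -58, 41, -20, -17, 35] -> [41, 35, 30, -10, -17, -20, -25, -35, -54, -58] -> [37, 31, 26, -14, -21, -24, -29, -39, -58, -62] -> 5
  [0, -10, -25, 38, -19, -47, 16, -20] -> [-9, -19, -34, 29, -28, -56, 7, -29] -> [29, 7, -9, -19, -28, -29, -34, -56] -> [25, 3, -13, -23, -32, -33, -38, -60] -> 5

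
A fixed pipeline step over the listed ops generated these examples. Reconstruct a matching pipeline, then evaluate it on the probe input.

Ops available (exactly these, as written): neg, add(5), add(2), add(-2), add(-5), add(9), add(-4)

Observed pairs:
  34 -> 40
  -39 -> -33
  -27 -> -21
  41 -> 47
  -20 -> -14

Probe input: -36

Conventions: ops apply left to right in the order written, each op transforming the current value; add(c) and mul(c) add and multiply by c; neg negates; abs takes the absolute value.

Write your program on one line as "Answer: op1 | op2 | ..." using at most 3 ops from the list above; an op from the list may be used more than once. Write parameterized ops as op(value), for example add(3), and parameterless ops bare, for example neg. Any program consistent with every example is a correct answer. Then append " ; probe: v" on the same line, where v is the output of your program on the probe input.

add(-5) | add(9) | add(2) ; probe: -30

Check, running the answer program on each example:
  34 -> 29 -> 38 -> 40
  -39 -> -44 -> -35 -> -33
  -27 -> -32 -> -23 -> -21
  41 -> 36 -> 45 -> 47
  -20 -> -25 -> -16 -> -14
  probe: -36 -> -41 -> -32 -> -30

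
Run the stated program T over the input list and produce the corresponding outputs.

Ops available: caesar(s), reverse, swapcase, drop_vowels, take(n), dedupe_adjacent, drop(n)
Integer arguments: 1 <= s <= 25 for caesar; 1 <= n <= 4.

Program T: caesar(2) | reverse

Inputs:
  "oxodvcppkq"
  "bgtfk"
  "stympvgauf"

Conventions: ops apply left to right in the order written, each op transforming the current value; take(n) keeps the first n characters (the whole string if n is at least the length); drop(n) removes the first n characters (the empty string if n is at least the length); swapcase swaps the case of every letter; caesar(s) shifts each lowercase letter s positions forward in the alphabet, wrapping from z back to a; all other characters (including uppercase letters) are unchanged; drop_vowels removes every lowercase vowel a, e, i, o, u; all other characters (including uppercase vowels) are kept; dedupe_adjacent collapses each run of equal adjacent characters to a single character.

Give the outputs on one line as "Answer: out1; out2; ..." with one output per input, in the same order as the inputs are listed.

"smrrexfqzq"; "mhvid"; "hwcixroavu"

Execution, op by op:
  "oxodvcppkq" -> "qzqfxerrms" -> "smrrexfqzq"
  "bgtfk" -> "divhm" -> "mhvid"
  "stympvgauf" -> "uvaorxicwh" -> "hwcixroavu"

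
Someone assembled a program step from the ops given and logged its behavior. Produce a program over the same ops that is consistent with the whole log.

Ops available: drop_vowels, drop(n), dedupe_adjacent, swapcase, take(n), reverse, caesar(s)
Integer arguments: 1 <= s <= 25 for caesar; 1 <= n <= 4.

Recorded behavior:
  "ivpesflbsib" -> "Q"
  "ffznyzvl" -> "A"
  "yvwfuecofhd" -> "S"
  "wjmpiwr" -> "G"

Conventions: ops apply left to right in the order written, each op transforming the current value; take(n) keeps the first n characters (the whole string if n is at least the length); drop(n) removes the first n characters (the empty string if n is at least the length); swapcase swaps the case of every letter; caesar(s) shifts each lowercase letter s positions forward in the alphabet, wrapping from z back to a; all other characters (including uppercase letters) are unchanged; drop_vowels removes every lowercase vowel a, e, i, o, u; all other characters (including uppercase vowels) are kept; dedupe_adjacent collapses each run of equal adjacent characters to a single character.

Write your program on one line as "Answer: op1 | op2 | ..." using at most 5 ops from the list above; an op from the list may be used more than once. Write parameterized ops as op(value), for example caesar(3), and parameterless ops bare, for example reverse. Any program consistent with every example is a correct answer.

reverse | caesar(15) | dedupe_adjacent | take(1) | swapcase

Check, running the answer program on each example:
  "ivpesflbsib" -> "bisblfsepvi" -> "qxhqauhtekx" -> "qxhqauhtekx" -> "q" -> "Q"
  "ffznyzvl" -> "lvzynzff" -> "akoncouu" -> "akoncou" -> "a" -> "A"
  "yvwfuecofhd" -> "dhfoceufwvy" -> "swudrtjulkn" -> "swudrtjulkn" -> "s" -> "S"
  "wjmpiwr" -> "rwipmjw" -> "glxebyl" -> "glxebyl" -> "g" -> "G"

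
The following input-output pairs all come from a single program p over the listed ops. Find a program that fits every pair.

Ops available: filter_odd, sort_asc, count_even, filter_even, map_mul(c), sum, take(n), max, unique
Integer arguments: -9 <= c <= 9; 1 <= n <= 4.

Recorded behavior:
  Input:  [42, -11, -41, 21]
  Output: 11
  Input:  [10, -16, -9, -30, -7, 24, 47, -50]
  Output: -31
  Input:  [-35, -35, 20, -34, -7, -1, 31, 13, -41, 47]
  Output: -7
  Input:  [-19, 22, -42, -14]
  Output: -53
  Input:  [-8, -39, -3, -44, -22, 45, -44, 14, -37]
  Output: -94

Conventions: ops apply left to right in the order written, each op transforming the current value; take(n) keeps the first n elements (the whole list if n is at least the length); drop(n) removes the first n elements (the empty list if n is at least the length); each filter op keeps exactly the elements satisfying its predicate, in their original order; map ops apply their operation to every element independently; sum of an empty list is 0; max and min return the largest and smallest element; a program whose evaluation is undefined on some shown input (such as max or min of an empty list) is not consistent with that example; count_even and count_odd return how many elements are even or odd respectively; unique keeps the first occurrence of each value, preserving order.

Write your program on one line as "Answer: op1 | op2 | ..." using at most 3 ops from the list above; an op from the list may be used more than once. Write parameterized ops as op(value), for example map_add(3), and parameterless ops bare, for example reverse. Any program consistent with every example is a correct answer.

sort_asc | unique | sum

Check, running the answer program on each example:
  [42, -11, -41, 21] -> [-41, -11, 21, 42] -> [-41, -11, 21, 42] -> 11
  [10, -16, -9, -30, -7, 24, 47, -50] -> [-50, -30, -16, -9, -7, 10, 24, 47] -> [-50, -30, -16, -9, -7, 10, 24, 47] -> -31
  [-35, -35, 20, -34, -7, -1, 31, 13, -41, 47] -> [-41, -35, -35, -34, -7, -1, 13, 20, 31, 47] -> [-41, -35, -34, -7, -1, 13, 20, 31, 47] -> -7
  [-19, 22, -42, -14] -> [-42, -19, -14, 22] -> [-42, -19, -14, 22] -> -53
  [-8, -39, -3, -44, -22, 45, -44, 14, -37] -> [-44, -44, -39, -37, -22, -8, -3, 14, 45] -> [-44, -39, -37, -22, -8, -3, 14, 45] -> -94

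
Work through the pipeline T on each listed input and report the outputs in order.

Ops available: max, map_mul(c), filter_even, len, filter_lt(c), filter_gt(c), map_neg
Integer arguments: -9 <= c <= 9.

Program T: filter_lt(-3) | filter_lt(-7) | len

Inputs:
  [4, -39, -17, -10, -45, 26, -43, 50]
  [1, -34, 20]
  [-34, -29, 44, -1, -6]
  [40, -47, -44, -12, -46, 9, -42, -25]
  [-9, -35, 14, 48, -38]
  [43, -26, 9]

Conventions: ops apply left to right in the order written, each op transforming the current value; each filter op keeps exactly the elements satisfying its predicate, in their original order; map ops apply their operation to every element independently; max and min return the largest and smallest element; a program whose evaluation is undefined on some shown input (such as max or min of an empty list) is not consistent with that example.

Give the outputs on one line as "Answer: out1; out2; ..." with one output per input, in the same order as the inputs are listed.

Execution, op by op:
  [4, -39, -17, -10, -45, 26, -43, 50] -> [-39, -17, -10, -45, -43] -> [-39, -17, -10, -45, -43] -> 5
  [1, -34, 20] -> [-34] -> [-34] -> 1
  [-34, -29, 44, -1, -6] -> [-34, -29, -6] -> [-34, -29] -> 2
  [40, -47, -44, -12, -46, 9, -42, -25] -> [-47, -44, -12, -46, -42, -25] -> [-47, -44, -12, -46, -42, -25] -> 6
  [-9, -35, 14, 48, -38] -> [-9, -35, -38] -> [-9, -35, -38] -> 3
  [43, -26, 9] -> [-26] -> [-26] -> 1

5; 1; 2; 6; 3; 1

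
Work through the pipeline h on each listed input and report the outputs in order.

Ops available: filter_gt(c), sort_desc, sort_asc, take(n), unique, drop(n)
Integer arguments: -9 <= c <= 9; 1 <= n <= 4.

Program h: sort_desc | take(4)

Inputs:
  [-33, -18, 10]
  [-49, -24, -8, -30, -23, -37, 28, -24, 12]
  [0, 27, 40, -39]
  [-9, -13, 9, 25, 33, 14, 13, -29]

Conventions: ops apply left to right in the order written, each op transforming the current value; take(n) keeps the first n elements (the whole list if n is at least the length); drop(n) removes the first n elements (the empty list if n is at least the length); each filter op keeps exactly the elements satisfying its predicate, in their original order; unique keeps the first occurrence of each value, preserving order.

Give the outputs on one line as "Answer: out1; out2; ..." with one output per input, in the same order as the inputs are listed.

Execution, op by op:
  [-33, -18, 10] -> [10, -18, -33] -> [10, -18, -33]
  [-49, -24, -8, -30, -23, -37, 28, -24, 12] -> [28, 12, -8, -23, -24, -24, -30, -37, -49] -> [28, 12, -8, -23]
  [0, 27, 40, -39] -> [40, 27, 0, -39] -> [40, 27, 0, -39]
  [-9, -13, 9, 25, 33, 14, 13, -29] -> [33, 25, 14, 13, 9, -9, -13, -29] -> [33, 25, 14, 13]

[10, -18, -33]; [28, 12, -8, -23]; [40, 27, 0, -39]; [33, 25, 14, 13]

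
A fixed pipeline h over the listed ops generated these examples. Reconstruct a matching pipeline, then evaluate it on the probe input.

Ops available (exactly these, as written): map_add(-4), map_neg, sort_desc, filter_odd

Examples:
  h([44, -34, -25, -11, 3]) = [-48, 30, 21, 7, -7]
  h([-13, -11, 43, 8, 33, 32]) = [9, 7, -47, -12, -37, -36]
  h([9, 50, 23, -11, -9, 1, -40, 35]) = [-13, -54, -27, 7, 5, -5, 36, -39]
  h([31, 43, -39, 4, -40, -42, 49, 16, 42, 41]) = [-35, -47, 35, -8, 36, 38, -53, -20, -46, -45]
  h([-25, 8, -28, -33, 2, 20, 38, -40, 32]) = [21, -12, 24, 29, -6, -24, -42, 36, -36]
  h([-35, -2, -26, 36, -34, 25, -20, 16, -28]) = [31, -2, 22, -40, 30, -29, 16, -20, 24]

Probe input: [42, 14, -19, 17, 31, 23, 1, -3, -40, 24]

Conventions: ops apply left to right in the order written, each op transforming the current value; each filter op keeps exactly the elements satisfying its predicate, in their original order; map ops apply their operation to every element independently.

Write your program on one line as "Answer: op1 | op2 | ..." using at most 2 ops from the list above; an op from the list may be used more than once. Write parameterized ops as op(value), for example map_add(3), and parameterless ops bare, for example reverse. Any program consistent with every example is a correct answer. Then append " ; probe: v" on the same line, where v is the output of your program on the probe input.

map_neg | map_add(-4) ; probe: [-46, -18, 15, -21, -35, -27, -5, -1, 36, -28]

Check, running the answer program on each example:
  [44, -34, -25, -11, 3] -> [-44, 34, 25, 11, -3] -> [-48, 30, 21, 7, -7]
  [-13, -11, 43, 8, 33, 32] -> [13, 11, -43, -8, -33, -32] -> [9, 7, -47, -12, -37, -36]
  [9, 50, 23, -11, -9, 1, -40, 35] -> [-9, -50, -23, 11, 9, -1, 40, -35] -> [-13, -54, -27, 7, 5, -5, 36, -39]
  [31, 43, -39, 4, -40, -42, 49, 16, 42, 41] -> [-31, -43, 39, -4, 40, 42, -49, -16, -42, -41] -> [-35, -47, 35, -8, 36, 38, -53, -20, -46, -45]
  [-25, 8, -28, -33, 2, 20, 38, -40, 32] -> [25, -8, 28, 33, -2, -20, -38, 40, -32] -> [21, -12, 24, 29, -6, -24, -42, 36, -36]
  [-35, -2, -26, 36, -34, 25, -20, 16, -28] -> [35, 2, 26, -36, 34, -25, 20, -16, 28] -> [31, -2, 22, -40, 30, -29, 16, -20, 24]
  probe: [42, 14, -19, 17, 31, 23, 1, -3, -40, 24] -> [-42, -14, 19, -17, -31, -23, -1, 3, 40, -24] -> [-46, -18, 15, -21, -35, -27, -5, -1, 36, -28]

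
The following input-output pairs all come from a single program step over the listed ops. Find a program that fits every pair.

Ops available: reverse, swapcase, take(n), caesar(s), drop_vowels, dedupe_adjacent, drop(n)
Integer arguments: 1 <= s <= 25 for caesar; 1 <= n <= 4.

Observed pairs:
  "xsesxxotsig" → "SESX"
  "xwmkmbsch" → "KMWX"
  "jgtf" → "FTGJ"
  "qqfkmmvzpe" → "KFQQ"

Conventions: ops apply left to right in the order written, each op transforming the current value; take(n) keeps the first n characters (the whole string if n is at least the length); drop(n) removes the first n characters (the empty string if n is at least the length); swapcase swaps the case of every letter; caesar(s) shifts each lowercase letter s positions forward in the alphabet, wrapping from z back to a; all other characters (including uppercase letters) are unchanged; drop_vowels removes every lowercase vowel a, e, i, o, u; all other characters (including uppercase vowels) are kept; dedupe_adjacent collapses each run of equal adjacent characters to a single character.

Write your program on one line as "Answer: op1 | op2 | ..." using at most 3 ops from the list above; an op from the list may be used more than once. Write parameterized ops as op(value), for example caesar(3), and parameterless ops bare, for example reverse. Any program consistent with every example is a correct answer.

take(4) | swapcase | reverse

Check, running the answer program on each example:
  "xsesxxotsig" -> "xses" -> "XSES" -> "SESX"
  "xwmkmbsch" -> "xwmk" -> "XWMK" -> "KMWX"
  "jgtf" -> "jgtf" -> "JGTF" -> "FTGJ"
  "qqfkmmvzpe" -> "qqfk" -> "QQFK" -> "KFQQ"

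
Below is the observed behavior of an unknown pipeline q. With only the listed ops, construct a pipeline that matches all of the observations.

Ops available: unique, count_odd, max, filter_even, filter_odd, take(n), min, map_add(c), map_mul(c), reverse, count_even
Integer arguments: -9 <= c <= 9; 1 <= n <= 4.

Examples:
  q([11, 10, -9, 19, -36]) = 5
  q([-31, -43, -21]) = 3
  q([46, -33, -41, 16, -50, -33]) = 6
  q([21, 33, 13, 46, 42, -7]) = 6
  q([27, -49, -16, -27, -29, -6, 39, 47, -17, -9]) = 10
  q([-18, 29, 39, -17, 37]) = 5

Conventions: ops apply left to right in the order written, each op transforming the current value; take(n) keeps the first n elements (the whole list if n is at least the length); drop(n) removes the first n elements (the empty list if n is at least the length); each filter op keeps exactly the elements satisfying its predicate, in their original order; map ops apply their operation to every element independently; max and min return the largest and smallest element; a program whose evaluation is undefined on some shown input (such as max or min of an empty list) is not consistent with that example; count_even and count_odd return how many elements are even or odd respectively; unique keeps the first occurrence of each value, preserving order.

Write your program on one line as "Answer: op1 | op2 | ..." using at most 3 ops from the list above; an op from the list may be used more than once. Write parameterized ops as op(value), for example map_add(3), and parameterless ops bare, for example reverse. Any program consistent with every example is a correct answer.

map_add(-1) | map_mul(-6) | count_even

Check, running the answer program on each example:
  [11, 10, -9, 19, -36] -> [10, 9, -10, 18, -37] -> [-60, -54, 60, -108, 222] -> 5
  [-31, -43, -21] -> [-32, -44, -22] -> [192, 264, 132] -> 3
  [46, -33, -41, 16, -50, -33] -> [45, -34, -42, 15, -51, -34] -> [-270, 204, 252, -90, 306, 204] -> 6
  [21, 33, 13, 46, 42, -7] -> [20, 32, 12, 45, 41, -8] -> [-120, -192, -72, -270, -246, 48] -> 6
  [27, -49, -16, -27, -29, -6, 39, 47, -17, -9] -> [26, -50, -17, -28, -30, -7, 38, 46, -18, -10] -> [-156, 300, 102, 168, 180, 42, -228, -276, 108, 60] -> 10
  [-18, 29, 39, -17, 37] -> [-19, 28, 38, -18, 36] -> [114, -168, -228, 108, -216] -> 5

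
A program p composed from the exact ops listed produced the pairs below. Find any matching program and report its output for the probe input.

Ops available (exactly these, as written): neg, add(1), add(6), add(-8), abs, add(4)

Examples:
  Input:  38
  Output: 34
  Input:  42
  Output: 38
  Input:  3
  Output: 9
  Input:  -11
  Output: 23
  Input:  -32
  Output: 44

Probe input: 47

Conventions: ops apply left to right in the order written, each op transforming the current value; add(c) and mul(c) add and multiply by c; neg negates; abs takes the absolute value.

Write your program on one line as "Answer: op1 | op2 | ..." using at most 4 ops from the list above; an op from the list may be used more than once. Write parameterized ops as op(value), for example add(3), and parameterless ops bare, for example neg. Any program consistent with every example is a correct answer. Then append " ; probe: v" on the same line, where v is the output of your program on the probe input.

add(-8) | abs | add(4) ; probe: 43

Check, running the answer program on each example:
  38 -> 30 -> 30 -> 34
  42 -> 34 -> 34 -> 38
  3 -> -5 -> 5 -> 9
  -11 -> -19 -> 19 -> 23
  -32 -> -40 -> 40 -> 44
  probe: 47 -> 39 -> 39 -> 43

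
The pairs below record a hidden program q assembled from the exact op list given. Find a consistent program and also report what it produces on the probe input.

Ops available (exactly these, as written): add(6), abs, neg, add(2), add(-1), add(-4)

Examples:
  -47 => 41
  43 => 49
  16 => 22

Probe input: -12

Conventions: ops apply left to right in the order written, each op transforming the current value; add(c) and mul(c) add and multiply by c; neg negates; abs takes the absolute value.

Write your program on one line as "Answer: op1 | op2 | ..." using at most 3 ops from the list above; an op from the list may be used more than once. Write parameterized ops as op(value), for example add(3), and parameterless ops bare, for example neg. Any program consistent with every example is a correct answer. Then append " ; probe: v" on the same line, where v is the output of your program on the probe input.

add(6) | abs ; probe: 6

Check, running the answer program on each example:
  -47 -> -41 -> 41
  43 -> 49 -> 49
  16 -> 22 -> 22
  probe: -12 -> -6 -> 6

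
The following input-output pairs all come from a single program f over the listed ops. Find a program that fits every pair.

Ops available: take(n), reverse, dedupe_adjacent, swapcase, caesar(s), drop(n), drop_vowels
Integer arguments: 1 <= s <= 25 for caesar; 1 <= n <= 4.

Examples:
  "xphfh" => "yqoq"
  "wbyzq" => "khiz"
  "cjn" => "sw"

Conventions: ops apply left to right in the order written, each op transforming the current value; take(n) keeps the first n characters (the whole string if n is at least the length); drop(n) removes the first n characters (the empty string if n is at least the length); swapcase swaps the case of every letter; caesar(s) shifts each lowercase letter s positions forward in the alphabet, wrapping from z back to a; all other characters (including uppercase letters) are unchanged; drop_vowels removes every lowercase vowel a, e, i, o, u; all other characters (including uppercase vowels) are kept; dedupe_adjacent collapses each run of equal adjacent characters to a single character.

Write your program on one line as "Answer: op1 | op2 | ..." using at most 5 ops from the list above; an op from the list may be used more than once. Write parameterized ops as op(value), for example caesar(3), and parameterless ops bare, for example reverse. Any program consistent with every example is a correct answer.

caesar(17) | caesar(24) | caesar(20) | drop(1)

Check, running the answer program on each example:
  "xphfh" -> "ogywy" -> "mewuw" -> "gyqoq" -> "yqoq"
  "wbyzq" -> "nspqh" -> "lqnof" -> "fkhiz" -> "khiz"
  "cjn" -> "tae" -> "ryc" -> "lsw" -> "sw"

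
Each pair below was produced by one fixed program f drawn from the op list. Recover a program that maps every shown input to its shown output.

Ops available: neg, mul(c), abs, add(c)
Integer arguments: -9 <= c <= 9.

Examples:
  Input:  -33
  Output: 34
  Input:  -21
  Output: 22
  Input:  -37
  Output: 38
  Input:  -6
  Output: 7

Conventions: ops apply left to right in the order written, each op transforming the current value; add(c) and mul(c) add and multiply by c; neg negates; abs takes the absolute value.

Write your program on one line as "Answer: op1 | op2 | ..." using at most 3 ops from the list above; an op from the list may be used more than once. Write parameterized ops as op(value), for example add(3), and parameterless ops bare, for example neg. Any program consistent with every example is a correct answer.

add(-1) | neg

Check, running the answer program on each example:
  -33 -> -34 -> 34
  -21 -> -22 -> 22
  -37 -> -38 -> 38
  -6 -> -7 -> 7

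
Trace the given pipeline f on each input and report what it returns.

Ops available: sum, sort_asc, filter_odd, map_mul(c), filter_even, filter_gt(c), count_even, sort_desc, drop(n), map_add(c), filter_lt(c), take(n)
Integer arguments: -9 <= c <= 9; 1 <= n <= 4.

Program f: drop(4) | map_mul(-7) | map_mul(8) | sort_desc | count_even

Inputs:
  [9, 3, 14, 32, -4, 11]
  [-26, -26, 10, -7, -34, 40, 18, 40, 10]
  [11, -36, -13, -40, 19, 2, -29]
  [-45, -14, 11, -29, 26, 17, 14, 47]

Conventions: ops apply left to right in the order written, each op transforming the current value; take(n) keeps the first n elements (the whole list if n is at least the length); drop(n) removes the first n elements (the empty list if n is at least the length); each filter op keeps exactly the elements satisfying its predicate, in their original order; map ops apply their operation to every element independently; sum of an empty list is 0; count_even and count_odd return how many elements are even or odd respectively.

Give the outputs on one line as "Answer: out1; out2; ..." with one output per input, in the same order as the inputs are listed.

2; 5; 3; 4

Execution, op by op:
  [9, 3, 14, 32, -4, 11] -> [-4, 11] -> [28, -77] -> [224, -616] -> [224, -616] -> 2
  [-26, -26, 10, -7, -34, 40, 18, 40, 10] -> [-34, 40, 18, 40, 10] -> [238, -280, -126, -280, -70] -> [1904, -2240, -1008, -2240, -560] -> [1904, -560, -1008, -2240, -2240] -> 5
  [11, -36, -13, -40, 19, 2, -29] -> [19, 2, -29] -> [-133, -14, 203] -> [-1064, -112, 1624] -> [1624, -112, -1064] -> 3
  [-45, -14, 11, -29, 26, 17, 14, 47] -> [26, 17, 14, 47] -> [-182, -119, -98, -329] -> [-1456, -952, -784, -2632] -> [-784, -952, -1456, -2632] -> 4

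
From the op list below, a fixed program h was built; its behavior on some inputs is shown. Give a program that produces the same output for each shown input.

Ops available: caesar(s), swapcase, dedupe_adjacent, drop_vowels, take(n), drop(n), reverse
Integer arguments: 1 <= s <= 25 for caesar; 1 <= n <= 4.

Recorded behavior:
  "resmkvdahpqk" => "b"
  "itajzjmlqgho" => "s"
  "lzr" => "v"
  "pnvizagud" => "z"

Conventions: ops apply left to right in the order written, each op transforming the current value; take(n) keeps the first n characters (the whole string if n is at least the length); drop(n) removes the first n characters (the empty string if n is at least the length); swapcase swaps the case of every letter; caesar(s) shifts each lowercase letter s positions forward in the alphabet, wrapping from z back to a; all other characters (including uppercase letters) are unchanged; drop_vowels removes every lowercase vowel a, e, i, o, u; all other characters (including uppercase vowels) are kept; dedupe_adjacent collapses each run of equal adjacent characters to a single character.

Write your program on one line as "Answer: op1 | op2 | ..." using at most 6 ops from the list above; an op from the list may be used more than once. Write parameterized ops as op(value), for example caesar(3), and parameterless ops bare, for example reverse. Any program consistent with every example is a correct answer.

caesar(10) | drop_vowels | swapcase | take(1) | swapcase

Check, running the answer program on each example:
  "resmkvdahpqk" -> "bocwufnkrzau" -> "bcwfnkrz" -> "BCWFNKRZ" -> "B" -> "b"
  "itajzjmlqgho" -> "sdktjtwvaqry" -> "sdktjtwvqry" -> "SDKTJTWVQRY" -> "S" -> "s"
  "lzr" -> "vjb" -> "vjb" -> "VJB" -> "V" -> "v"
  "pnvizagud" -> "zxfsjkqen" -> "zxfsjkqn" -> "ZXFSJKQN" -> "Z" -> "z"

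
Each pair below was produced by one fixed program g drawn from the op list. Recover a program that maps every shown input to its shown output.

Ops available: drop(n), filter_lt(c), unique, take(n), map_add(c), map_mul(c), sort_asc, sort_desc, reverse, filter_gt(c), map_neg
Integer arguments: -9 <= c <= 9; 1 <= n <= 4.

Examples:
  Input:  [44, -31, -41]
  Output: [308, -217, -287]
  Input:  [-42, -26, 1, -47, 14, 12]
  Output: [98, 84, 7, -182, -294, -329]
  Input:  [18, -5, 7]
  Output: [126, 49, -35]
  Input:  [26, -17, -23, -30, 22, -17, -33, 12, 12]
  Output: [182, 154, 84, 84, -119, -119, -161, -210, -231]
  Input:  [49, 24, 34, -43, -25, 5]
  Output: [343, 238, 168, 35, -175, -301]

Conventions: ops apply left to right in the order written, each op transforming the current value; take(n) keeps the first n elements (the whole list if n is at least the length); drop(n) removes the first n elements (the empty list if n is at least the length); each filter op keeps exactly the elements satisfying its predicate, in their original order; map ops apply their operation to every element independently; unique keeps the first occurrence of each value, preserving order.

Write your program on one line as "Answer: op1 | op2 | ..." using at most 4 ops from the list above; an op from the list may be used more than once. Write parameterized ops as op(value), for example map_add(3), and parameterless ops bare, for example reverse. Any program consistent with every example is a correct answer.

sort_asc | sort_desc | map_mul(7)

Check, running the answer program on each example:
  [44, -31, -41] -> [-41, -31, 44] -> [44, -31, -41] -> [308, -217, -287]
  [-42, -26, 1, -47, 14, 12] -> [-47, -42, -26, 1, 12, 14] -> [14, 12, 1, -26, -42, -47] -> [98, 84, 7, -182, -294, -329]
  [18, -5, 7] -> [-5, 7, 18] -> [18, 7, -5] -> [126, 49, -35]
  [26, -17, -23, -30, 22, -17, -33, 12, 12] -> [-33, -30, -23, -17, -17, 12, 12, 22, 26] -> [26, 22, 12, 12, -17, -17, -23, -30, -33] -> [182, 154, 84, 84, -119, -119, -161, -210, -231]
  [49, 24, 34, -43, -25, 5] -> [-43, -25, 5, 24, 34, 49] -> [49, 34, 24, 5, -25, -43] -> [343, 238, 168, 35, -175, -301]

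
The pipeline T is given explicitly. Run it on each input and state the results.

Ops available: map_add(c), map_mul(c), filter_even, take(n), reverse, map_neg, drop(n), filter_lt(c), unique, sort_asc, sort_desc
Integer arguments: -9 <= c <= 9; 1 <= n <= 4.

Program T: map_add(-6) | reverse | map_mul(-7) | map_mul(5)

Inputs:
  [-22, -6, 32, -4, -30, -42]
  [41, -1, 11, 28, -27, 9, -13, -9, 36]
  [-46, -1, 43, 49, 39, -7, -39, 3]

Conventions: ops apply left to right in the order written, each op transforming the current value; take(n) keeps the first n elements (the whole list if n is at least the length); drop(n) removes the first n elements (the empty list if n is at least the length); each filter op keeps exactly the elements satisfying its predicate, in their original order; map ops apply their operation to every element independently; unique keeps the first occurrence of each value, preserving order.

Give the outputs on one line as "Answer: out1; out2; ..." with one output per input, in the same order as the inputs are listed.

Execution, op by op:
  [-22, -6, 32, -4, -30, -42] -> [-28, -12, 26, -10, -36, -48] -> [-48, -36, -10, 26, -12, -28] -> [336, 252, 70, -182, 84, 196] -> [1680, 1260, 350, -910, 420, 980]
  [41, -1, 11, 28, -27, 9, -13, -9, 36] -> [35, -7, 5, 22, -33, 3, -19, -15, 30] -> [30, -15, -19, 3, -33, 22, 5, -7, 35] -> [-210, 105, 133, -21, 231, -154, -35, 49, -245] -> [-1050, 525, 665, -105, 1155, -770, -175, 245, -1225]
  [-46, -1, 43, 49, 39, -7, -39, 3] -> [-52, -7, 37, 43, 33, -13, -45, -3] -> [-3, -45, -13, 33, 43, 37, -7, -52] -> [21, 315, 91, -231, -301, -259, 49, 364] -> [105, 1575, 455, -1155, -1505, -1295, 245, 1820]

[1680, 1260, 350, -910, 420, 980]; [-1050, 525, 665, -105, 1155, -770, -175, 245, -1225]; [105, 1575, 455, -1155, -1505, -1295, 245, 1820]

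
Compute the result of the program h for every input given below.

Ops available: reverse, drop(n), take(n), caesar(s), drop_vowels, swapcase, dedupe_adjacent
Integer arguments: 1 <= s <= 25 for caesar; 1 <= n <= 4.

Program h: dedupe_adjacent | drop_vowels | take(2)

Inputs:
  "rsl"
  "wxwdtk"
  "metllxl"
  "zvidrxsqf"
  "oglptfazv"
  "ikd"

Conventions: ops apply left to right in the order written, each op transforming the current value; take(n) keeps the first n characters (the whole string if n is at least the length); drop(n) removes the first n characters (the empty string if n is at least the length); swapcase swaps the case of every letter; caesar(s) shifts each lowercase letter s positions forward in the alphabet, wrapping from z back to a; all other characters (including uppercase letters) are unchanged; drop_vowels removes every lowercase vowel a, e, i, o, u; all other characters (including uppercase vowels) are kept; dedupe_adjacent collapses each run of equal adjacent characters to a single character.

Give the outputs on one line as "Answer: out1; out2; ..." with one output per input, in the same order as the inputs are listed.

"rs"; "wx"; "mt"; "zv"; "gl"; "kd"

Execution, op by op:
  "rsl" -> "rsl" -> "rsl" -> "rs"
  "wxwdtk" -> "wxwdtk" -> "wxwdtk" -> "wx"
  "metllxl" -> "metlxl" -> "mtlxl" -> "mt"
  "zvidrxsqf" -> "zvidrxsqf" -> "zvdrxsqf" -> "zv"
  "oglptfazv" -> "oglptfazv" -> "glptfzv" -> "gl"
  "ikd" -> "ikd" -> "kd" -> "kd"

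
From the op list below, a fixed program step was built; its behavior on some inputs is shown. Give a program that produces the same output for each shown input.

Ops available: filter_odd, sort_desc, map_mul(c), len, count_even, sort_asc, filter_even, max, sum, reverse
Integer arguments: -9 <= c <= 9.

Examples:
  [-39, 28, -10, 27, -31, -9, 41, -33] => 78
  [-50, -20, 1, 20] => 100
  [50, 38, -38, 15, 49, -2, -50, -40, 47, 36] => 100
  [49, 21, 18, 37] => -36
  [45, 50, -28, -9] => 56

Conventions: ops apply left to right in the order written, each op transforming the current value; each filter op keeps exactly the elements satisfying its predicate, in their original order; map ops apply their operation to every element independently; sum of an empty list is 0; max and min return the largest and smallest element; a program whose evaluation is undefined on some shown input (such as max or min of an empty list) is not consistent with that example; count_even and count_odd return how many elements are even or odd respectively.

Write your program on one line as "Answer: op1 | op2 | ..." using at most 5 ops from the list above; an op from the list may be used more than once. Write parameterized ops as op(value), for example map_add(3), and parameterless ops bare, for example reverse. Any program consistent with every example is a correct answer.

reverse | sort_desc | map_mul(-2) | max

Check, running the answer program on each example:
  [-39, 28, -10, 27, -31, -9, 41, -33] -> [-33, 41, -9, -31, 27, -10, 28, -39] -> [41, 28, 27, -9, -10, -31, -33, -39] -> [-82, -56, -54, 18, 20, 62, 66, 78] -> 78
  [-50, -20, 1, 20] -> [20, 1, -20, -50] -> [20, 1, -20, -50] -> [-40, -2, 40, 100] -> 100
  [50, 38, -38, 15, 49, -2, -50, -40, 47, 36] -> [36, 47, -40, -50, -2, 49, 15, -38, 38, 50] -> [50, 49, 47, 38, 36, 15, -2, -38, -40, -50] -> [-100, -98, -94, -76, -72, -30, 4, 76, 80, 100] -> 100
  [49, 21, 18, 37] -> [37, 18, 21, 49] -> [49, 37, 21, 18] -> [-98, -74, -42, -36] -> -36
  [45, 50, -28, -9] -> [-9, -28, 50, 45] -> [50, 45, -9, -28] -> [-100, -90, 18, 56] -> 56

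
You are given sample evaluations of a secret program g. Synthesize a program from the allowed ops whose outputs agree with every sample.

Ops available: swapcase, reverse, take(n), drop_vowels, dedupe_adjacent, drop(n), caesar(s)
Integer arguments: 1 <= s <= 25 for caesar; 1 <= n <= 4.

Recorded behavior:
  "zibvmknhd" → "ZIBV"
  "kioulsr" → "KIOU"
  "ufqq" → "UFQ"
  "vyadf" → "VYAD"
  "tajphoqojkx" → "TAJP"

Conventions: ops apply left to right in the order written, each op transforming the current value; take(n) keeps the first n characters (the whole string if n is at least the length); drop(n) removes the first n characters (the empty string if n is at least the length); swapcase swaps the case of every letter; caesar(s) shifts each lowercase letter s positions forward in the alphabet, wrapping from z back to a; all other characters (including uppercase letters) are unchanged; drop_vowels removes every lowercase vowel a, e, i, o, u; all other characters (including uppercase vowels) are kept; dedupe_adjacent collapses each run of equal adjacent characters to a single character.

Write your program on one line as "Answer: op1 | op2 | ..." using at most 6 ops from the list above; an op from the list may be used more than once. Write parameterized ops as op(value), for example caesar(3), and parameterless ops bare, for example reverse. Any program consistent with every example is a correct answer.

dedupe_adjacent | reverse | swapcase | reverse | take(4)

Check, running the answer program on each example:
  "zibvmknhd" -> "zibvmknhd" -> "dhnkmvbiz" -> "DHNKMVBIZ" -> "ZIBVMKNHD" -> "ZIBV"
  "kioulsr" -> "kioulsr" -> "rsluoik" -> "RSLUOIK" -> "KIOULSR" -> "KIOU"
  "ufqq" -> "ufq" -> "qfu" -> "QFU" -> "UFQ" -> "UFQ"
  "vyadf" -> "vyadf" -> "fdayv" -> "FDAYV" -> "VYADF" -> "VYAD"
  "tajphoqojkx" -> "tajphoqojkx" -> "xkjoqohpjat" -> "XKJOQOHPJAT" -> "TAJPHOQOJKX" -> "TAJP"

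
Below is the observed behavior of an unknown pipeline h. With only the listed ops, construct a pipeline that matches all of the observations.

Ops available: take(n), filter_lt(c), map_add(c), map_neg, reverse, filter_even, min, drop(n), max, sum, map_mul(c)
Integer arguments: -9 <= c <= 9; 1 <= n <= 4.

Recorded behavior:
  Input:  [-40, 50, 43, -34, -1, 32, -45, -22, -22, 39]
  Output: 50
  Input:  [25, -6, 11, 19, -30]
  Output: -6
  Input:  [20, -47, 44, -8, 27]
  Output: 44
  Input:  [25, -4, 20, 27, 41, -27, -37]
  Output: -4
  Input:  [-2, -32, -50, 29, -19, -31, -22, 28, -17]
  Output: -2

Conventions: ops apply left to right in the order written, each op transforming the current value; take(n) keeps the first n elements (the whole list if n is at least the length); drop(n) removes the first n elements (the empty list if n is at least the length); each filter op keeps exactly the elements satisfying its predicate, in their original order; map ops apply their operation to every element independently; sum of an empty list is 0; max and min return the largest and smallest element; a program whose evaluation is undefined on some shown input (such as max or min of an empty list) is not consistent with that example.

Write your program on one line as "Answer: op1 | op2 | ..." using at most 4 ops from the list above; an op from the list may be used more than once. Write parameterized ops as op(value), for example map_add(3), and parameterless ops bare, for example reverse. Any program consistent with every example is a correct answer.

reverse | filter_even | drop(1) | max

Check, running the answer program on each example:
  [-40, 50, 43, -34, -1, 32, -45, -22, -22, 39] -> [39, -22, -22, -45, 32, -1, -34, 43, 50, -40] -> [-22, -22, 32, -34, 50, -40] -> [-22, 32, -34, 50, -40] -> 50
  [25, -6, 11, 19, -30] -> [-30, 19, 11, -6, 25] -> [-30, -6] -> [-6] -> -6
  [20, -47, 44, -8, 27] -> [27, -8, 44, -47, 20] -> [-8, 44, 20] -> [44, 20] -> 44
  [25, -4, 20, 27, 41, -27, -37] -> [-37, -27, 41, 27, 20, -4, 25] -> [20, -4] -> [-4] -> -4
  [-2, -32, -50, 29, -19, -31, -22, 28, -17] -> [-17, 28, -22, -31, -19, 29, -50, -32, -2] -> [28, -22, -50, -32, -2] -> [-22, -50, -32, -2] -> -2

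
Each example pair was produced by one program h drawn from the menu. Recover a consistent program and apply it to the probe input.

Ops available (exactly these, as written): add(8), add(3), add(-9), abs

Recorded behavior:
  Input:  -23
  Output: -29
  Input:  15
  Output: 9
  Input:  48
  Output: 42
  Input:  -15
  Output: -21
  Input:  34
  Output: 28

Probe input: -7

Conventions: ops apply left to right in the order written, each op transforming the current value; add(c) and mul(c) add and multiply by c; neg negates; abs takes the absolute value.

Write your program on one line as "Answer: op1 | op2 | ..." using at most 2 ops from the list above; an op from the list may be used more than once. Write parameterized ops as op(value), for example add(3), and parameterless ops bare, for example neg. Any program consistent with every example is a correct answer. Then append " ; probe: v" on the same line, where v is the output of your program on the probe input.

add(3) | add(-9) ; probe: -13

Check, running the answer program on each example:
  -23 -> -20 -> -29
  15 -> 18 -> 9
  48 -> 51 -> 42
  -15 -> -12 -> -21
  34 -> 37 -> 28
  probe: -7 -> -4 -> -13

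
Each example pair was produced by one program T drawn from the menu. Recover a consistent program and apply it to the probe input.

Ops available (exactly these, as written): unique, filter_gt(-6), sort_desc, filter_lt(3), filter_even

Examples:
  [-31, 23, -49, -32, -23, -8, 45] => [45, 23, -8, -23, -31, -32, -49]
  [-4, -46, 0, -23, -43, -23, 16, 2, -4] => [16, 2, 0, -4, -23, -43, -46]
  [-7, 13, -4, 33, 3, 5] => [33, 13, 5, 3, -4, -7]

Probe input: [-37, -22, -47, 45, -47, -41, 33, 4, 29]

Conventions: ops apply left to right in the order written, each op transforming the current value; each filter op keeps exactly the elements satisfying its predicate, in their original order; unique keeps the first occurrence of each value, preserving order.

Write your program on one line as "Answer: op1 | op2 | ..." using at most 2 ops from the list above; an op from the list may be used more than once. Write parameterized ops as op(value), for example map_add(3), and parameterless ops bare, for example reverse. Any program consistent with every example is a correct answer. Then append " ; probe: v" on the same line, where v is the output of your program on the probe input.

sort_desc | unique ; probe: [45, 33, 29, 4, -22, -37, -41, -47]

Check, running the answer program on each example:
  [-31, 23, -49, -32, -23, -8, 45] -> [45, 23, -8, -23, -31, -32, -49] -> [45, 23, -8, -23, -31, -32, -49]
  [-4, -46, 0, -23, -43, -23, 16, 2, -4] -> [16, 2, 0, -4, -4, -23, -23, -43, -46] -> [16, 2, 0, -4, -23, -43, -46]
  [-7, 13, -4, 33, 3, 5] -> [33, 13, 5, 3, -4, -7] -> [33, 13, 5, 3, -4, -7]
  probe: [-37, -22, -47, 45, -47, -41, 33, 4, 29] -> [45, 33, 29, 4, -22, -37, -41, -47, -47] -> [45, 33, 29, 4, -22, -37, -41, -47]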